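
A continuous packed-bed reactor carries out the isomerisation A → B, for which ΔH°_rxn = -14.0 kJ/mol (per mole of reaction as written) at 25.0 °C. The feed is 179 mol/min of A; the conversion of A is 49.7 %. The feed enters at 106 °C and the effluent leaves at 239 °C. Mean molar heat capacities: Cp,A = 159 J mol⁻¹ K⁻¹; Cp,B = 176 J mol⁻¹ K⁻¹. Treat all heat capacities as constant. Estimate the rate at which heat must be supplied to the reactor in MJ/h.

Extent of reaction ξ = 0.497 × 179 = 88.963 mol/min
Reaction term: ξ·ΔH°_rxn = 88.963 × -14.0 = -1245.5 kJ/min
Sensible, feed 106→25 °C: -2305.3 kJ/min
Outlet flows (mol/min): A 90.037, B 88.963
Sensible, products 25→239 °C: 6414.3 kJ/min
Q = ΔH = 2863.5 kJ/min = 47.725 kW
Heat supplied = 171.81 MJ/h

Q_in = 172 MJ/h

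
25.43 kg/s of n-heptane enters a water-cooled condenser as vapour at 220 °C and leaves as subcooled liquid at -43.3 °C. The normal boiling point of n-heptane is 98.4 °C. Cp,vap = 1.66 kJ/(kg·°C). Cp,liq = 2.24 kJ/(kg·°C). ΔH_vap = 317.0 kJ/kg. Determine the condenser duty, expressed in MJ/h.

vapour 220→98.4 °C: -201.86 kJ/kg
condensation at 98.4 °C: -317 kJ/kg
liquid 98.4→-43.3 °C: -317.41 kJ/kg
Δh = -201.86 + -317 + -317.41 = -836.26 kJ/kg
Q = ṁ·Δh = 25.43 kg/s × -836.26 kJ/kg = -21266 kJ/s
|Q| = 21266 kW = 76558 MJ/h

Q_c = 76600 MJ/h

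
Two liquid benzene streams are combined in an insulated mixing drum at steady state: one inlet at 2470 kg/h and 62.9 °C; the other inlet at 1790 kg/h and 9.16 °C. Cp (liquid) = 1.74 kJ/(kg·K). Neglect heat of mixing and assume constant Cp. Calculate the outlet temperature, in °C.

T_out = 40.3 °C

Adiabatic, steady state ⇒ Σ ṁᵢCp,ᵢ(T_out − Tᵢ) = 0
T_out = Σ ṁᵢCp,ᵢTᵢ / Σ ṁᵢCp,ᵢ
      = 298860 / 7412.4 = 40.319 °C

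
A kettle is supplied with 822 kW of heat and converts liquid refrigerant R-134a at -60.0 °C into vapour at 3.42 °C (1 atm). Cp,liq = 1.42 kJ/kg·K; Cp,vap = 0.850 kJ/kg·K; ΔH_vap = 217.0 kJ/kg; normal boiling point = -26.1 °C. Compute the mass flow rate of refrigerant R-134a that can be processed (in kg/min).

Δh = 1.42×(-26.1−-60.0) + 217.0 + 0.850×(3.42−-26.1) = 290.23 kJ/kg
Q = 822 kW = 822 kJ/s = 49320 kJ/min
ṁ = Q/Δh = 49320 / 290.23 = 169.93 kg/min

ṁ = 170 kg/min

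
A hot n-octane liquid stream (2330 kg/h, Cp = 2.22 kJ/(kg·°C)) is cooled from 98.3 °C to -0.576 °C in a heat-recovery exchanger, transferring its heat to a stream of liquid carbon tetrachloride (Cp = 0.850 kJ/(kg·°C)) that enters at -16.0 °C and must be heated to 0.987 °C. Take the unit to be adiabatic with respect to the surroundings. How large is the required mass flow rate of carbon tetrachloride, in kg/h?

Heat released by hot stream: Q = 2330 × 2.22 × (98.3 − -0.576) = 511450 kJ/h
Energy balance on cold side (adiabatic exchanger): Q = ṁ_c·Cp_c·(T_c,out − T_c,in)
ṁ_c = 511450 / [0.850 × (0.987 − -16.0)] = 35421 kg/h

ṁ_c = 35400 kg/h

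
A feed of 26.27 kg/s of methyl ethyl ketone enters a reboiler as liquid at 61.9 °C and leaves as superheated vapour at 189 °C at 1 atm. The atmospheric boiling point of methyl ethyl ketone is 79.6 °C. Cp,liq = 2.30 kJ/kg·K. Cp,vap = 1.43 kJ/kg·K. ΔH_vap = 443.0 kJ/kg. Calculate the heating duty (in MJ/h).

liquid 61.9→79.6 °C: 40.71 kJ/kg
vaporisation at 79.6 °C: 443 kJ/kg
vapour 79.6→189 °C: 156.44 kJ/kg
Δh = 40.71 + 443 + 156.44 = 640.15 kJ/kg
Q = ṁ·Δh = 26.27 kg/s × 640.15 kJ/kg = 16817 kJ/s
|Q| = 16817 kW = 60540 MJ/h

Q = 60500 MJ/h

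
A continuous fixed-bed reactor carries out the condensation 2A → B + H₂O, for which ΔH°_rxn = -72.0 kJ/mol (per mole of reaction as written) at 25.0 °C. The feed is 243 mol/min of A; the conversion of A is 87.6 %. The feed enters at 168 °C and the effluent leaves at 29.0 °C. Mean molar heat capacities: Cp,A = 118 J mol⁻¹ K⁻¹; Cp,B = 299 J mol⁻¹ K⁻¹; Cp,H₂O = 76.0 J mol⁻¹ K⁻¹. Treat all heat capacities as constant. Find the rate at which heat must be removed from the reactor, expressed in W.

Extent of reaction ξ = 0.876 × 243 / 2 = 106.43 mol/min
Reaction term: ξ·ΔH°_rxn = 106.43 × -72.0 = -7663.2 kJ/min
Sensible, feed 168→25 °C: -4100.4 kJ/min
Outlet flows (mol/min): A 30.132, B 106.43, H₂O 106.43
Sensible, products 25→29.0 °C: 173.87 kJ/min
Q = ΔH = -11590 kJ/min = -193.16 kW
Heat removed = 193160 W

Q_out = 193000 W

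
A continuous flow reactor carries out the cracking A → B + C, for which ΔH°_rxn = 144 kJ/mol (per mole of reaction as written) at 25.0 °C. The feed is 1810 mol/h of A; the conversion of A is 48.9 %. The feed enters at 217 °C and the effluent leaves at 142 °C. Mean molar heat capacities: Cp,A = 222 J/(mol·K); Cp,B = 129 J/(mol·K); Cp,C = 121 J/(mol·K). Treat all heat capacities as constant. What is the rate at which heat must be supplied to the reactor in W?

Extent of reaction ξ = 0.489 × 1810 = 885.09 mol/h
Reaction term: ξ·ΔH°_rxn = 885.09 × 144 = 127450 kJ/h
Sensible, feed 217→25 °C: -77149 kJ/h
Outlet flows (mol/h): A 924.91, B 885.09, C 885.09
Sensible, products 25→142 °C: 49912 kJ/h
Q = ΔH = 100220 kJ/h = 27.838 kW
Heat supplied = 27838 W

Q_in = 27800 W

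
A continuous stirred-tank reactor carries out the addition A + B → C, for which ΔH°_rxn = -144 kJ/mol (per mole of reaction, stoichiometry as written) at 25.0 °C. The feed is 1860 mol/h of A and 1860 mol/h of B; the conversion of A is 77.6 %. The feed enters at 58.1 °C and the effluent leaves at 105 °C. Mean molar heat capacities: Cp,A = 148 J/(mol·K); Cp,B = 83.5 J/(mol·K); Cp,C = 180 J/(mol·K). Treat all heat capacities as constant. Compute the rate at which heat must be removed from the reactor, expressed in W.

Q_out = 53800 W

Extent of reaction ξ = 0.776 × 1860 = 1443.4 mol/h
Reaction term: ξ·ΔH°_rxn = 1443.4 × -144 = -207840 kJ/h
Sensible, feed 58.1→25 °C: -14253 kJ/h
Outlet flows (mol/h): A 416.64, B 416.64, C 1443.4
Sensible, products 25→105 °C: 28501 kJ/h
Q = ΔH = -193600 kJ/h = -53.777 kW
Heat removed = 53777 W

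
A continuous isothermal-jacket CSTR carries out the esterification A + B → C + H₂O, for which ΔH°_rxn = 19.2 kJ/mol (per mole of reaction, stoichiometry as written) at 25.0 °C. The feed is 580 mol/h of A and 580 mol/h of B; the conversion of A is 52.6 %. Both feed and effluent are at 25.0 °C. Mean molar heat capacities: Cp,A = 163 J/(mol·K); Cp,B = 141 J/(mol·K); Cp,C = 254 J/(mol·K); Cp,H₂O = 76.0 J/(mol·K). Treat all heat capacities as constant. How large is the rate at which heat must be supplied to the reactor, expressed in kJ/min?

Extent of reaction ξ = 0.526 × 580 = 305.08 mol/h
Reaction term: ξ·ΔH°_rxn = 305.08 × 19.2 = 5857.5 kJ/h
Q = ΔH = 5857.5 kJ/h = 1.6271 kW
Heat supplied = 97.626 kJ/min

Q_in = 97.6 kJ/min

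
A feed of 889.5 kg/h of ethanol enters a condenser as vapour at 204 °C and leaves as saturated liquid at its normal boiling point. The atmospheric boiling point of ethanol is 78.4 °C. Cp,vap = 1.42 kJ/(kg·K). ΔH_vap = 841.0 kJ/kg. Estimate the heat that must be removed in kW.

Q_c = 252 kW

vapour 204→78.4 °C: -178.35 kJ/kg
condensation at 78.4 °C: -841 kJ/kg
Δh = -178.35 + -841 = -1019.4 kJ/kg
Q = ṁ·Δh = 889.5 kg/h × -1019.4 kJ/kg = -906710 kJ/h
|Q| = 251.86 kW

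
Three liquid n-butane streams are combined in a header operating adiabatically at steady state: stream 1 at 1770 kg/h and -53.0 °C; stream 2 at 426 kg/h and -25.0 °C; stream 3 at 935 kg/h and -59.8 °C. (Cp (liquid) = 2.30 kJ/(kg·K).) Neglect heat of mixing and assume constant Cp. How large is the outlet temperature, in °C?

Energy balance with Q = 0: Σ ṁᵢCp,ᵢ(T_out − Tᵢ) = 0
T_out = Σ ṁᵢCp,ᵢTᵢ / Σ ṁᵢCp,ᵢ
      = -368860 / 7201.3 = -51.221 °C

T_out = -51.2 °C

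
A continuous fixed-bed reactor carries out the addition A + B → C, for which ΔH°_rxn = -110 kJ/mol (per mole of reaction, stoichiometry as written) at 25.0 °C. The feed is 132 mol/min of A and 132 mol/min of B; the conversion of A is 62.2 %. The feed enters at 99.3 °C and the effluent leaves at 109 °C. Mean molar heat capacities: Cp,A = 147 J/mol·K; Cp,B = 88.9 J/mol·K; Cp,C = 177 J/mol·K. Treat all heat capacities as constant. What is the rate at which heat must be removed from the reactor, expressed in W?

Extent of reaction ξ = 0.622 × 132 = 82.104 mol/min
Reaction term: ξ·ΔH°_rxn = 82.104 × -110 = -9031.4 kJ/min
Sensible, feed 99.3→25 °C: -2313.6 kJ/min
Outlet flows (mol/min): A 49.896, B 49.896, C 82.104
Sensible, products 25→109 °C: 2209.4 kJ/min
Q = ΔH = -9135.6 kJ/min = -152.26 kW
Heat removed = 152260 W

Q_out = 152000 W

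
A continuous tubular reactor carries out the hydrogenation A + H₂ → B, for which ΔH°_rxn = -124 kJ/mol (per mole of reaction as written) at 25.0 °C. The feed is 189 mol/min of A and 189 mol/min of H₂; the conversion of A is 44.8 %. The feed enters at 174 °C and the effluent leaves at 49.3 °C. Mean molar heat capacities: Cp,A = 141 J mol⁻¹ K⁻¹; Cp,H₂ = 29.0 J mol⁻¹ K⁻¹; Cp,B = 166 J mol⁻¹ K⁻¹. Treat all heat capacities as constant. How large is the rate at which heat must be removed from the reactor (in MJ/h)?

Q_out = 871 MJ/h

Extent of reaction ξ = 0.448 × 189 = 84.672 mol/min
Reaction term: ξ·ΔH°_rxn = 84.672 × -124 = -10499 kJ/min
Sensible, feed 174→25 °C: -4787.4 kJ/min
Outlet flows (mol/min): A 104.33, H₂ 104.33, B 84.672
Sensible, products 25→49.3 °C: 772.53 kJ/min
Q = ΔH = -14514 kJ/min = -241.9 kW
Heat removed = 870.85 MJ/h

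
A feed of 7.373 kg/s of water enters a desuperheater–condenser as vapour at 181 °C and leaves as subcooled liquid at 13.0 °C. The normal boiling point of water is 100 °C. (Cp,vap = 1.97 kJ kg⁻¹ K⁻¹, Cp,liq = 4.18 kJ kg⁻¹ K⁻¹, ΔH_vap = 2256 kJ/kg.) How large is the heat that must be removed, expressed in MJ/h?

Q_c = 73800 MJ/h

vapour 181→100 °C: -159.57 kJ/kg
condensation at 100 °C: -2256 kJ/kg
liquid 100→13.0 °C: -363.66 kJ/kg
Δh = -159.57 + -2256 + -363.66 = -2779.2 kJ/kg
Q = ṁ·Δh = 7.373 kg/s × -2779.2 kJ/kg = -20491 kJ/s
|Q| = 20491 kW = 73769 MJ/h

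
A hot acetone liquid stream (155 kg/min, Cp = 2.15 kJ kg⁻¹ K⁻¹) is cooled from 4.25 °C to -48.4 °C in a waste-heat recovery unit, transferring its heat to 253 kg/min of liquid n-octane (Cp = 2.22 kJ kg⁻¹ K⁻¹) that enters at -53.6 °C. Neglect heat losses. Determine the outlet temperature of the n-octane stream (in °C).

T_c,out = -22.4 °C

Heat released by hot stream: Q = 155 × 2.15 × (4.25 − -48.4) = 17546 kJ/min
Energy balance on cold side (adiabatic exchanger): Q = ṁ_c·Cp_c·(T_c,out − T_c,in)
T_c,out = -53.6 + 17546/(253 × 2.22) = -22.361 °C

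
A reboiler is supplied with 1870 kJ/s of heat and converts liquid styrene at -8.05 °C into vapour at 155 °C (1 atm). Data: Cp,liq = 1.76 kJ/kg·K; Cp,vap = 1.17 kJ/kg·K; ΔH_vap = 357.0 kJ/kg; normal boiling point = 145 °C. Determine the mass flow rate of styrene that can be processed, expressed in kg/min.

ṁ = 176 kg/min

Δh = 1.76×(145−-8.05) + 357.0 + 1.17×(155−145) = 638.07 kJ/kg
Q = 1870 kJ/s = 1870 kJ/s = 112200 kJ/min
ṁ = Q/Δh = 112200 / 638.07 = 175.84 kg/min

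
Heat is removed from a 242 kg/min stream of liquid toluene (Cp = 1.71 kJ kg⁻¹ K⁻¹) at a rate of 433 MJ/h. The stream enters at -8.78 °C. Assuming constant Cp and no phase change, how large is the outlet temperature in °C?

T_out = -26.2 °C

Q = 433 MJ/h = 7216.7 kJ/min
ΔT = Q/(ṁ·Cp) = 7216.7/(242×1.71) = 17.439 K
T_out = -8.78 − 17.439 = -26.219 °C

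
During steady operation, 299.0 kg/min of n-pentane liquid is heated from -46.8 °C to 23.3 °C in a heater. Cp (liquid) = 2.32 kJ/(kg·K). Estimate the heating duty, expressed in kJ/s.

Q = 810 kJ/s

Q = ṁ·Cp·ΔT = 299.0 × 2.32 × (23.3 − -46.8) = 48627 kJ/min
Converting: 48627 / 60 s = 810.45 kW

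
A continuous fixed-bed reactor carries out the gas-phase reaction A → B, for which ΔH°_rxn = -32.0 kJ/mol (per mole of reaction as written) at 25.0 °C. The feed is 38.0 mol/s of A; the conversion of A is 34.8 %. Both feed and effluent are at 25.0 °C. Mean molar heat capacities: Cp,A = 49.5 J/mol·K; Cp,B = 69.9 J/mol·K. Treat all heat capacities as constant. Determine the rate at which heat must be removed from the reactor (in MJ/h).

Q_out = 1520 MJ/h

Extent of reaction ξ = 0.348 × 38.0 = 13.224 mol/s
Reaction term: ξ·ΔH°_rxn = 13.224 × -32.0 = -423.17 kJ/s
Q = ΔH = -423.17 kJ/s = -423.17 kW
Heat removed = 1523.4 MJ/h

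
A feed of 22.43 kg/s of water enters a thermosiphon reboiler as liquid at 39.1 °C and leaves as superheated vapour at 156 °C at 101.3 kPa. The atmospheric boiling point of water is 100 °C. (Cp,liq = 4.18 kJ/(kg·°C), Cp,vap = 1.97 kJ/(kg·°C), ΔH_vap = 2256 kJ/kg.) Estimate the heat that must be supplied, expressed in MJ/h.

Q = 212000 MJ/h

liquid 39.1→100 °C: 254.56 kJ/kg
vaporisation at 100 °C: 2256 kJ/kg
vapour 100→156 °C: 110.32 kJ/kg
Δh = 254.56 + 2256 + 110.32 = 2620.9 kJ/kg
Q = ṁ·Δh = 22.43 kg/s × 2620.9 kJ/kg = 58786 kJ/s
|Q| = 58786 kW = 211630 MJ/h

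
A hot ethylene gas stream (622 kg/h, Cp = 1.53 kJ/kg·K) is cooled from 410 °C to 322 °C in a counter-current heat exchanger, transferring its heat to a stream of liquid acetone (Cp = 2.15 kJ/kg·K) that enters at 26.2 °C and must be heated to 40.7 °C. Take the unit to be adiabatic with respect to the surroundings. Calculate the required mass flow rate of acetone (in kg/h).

Heat released by hot stream: Q = 622 × 1.53 × (410 − 322) = 83746 kJ/h
Energy balance on cold side (adiabatic exchanger): Q = ṁ_c·Cp_c·(T_c,out − T_c,in)
ṁ_c = 83746 / [2.15 × (40.7 − 26.2)] = 2686.3 kg/h

ṁ_c = 2690 kg/h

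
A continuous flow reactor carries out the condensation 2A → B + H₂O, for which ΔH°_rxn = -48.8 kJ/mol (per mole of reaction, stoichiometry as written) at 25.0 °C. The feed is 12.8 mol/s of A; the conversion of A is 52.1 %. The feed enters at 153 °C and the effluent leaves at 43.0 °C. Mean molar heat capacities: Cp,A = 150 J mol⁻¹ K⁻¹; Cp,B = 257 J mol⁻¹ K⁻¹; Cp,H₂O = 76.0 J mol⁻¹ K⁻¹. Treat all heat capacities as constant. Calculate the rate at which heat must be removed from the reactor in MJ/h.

Q_out = 1340 MJ/h

Extent of reaction ξ = 0.521 × 12.8 / 2 = 3.3344 mol/s
Reaction term: ξ·ΔH°_rxn = 3.3344 × -48.8 = -162.72 kJ/s
Sensible, feed 153→25 °C: -245.76 kJ/s
Outlet flows (mol/s): A 6.1312, B 3.3344, H₂O 3.3344
Sensible, products 25→43.0 °C: 36.541 kJ/s
Q = ΔH = -371.94 kJ/s = -371.94 kW
Heat removed = 1339 MJ/h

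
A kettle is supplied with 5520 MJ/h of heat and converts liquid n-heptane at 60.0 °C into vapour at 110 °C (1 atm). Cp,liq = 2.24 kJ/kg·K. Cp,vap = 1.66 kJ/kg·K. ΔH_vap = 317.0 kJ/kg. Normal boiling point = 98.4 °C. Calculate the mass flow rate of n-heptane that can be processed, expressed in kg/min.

Δh = 2.24×(98.4−60.0) + 317.0 + 1.66×(110−98.4) = 422.27 kJ/kg
Q = 5520 MJ/h = 1533.3 kJ/s = 92000 kJ/min
ṁ = Q/Δh = 92000 / 422.27 = 217.87 kg/min

ṁ = 218 kg/min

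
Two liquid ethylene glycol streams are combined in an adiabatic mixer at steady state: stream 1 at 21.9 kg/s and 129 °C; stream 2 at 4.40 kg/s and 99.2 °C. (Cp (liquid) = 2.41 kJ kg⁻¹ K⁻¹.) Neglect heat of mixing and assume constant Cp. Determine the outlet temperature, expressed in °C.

T_out = 124 °C

No heat crosses the boundary, so H_out = H_in.
Σ ṁᵢCp,ᵢTᵢ = 21.9×2.41×129 + 4.40×2.41×99.2 = 7860.4
Σ ṁᵢCp,ᵢ = 21.9×2.41 + 4.40×2.41 = 63.383
T_out = 7860.4 / 63.383 = 124.01 °C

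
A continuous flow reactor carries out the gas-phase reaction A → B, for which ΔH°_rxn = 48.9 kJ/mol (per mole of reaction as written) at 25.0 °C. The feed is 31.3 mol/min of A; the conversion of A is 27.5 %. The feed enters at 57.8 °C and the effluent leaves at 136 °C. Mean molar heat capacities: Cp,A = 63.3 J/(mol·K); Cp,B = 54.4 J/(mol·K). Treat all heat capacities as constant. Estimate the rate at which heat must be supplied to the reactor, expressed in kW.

Q_in = 9.46 kW

Extent of reaction ξ = 0.275 × 31.3 = 8.6075 mol/min
Reaction term: ξ·ΔH°_rxn = 8.6075 × 48.9 = 420.91 kJ/min
Sensible, feed 57.8→25 °C: -64.986 kJ/min
Outlet flows (mol/min): A 22.692, B 8.6075
Sensible, products 25→136 °C: 211.42 kJ/min
Q = ΔH = 567.34 kJ/min = 9.4557 kW
Heat supplied = 9.4557 kW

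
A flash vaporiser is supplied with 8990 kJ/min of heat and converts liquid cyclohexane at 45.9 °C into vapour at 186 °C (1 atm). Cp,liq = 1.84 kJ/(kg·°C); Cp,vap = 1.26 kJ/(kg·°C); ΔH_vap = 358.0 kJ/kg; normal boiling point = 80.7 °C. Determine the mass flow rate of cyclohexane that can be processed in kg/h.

ṁ = 972 kg/h

Δh = 1.84×(80.7−45.9) + 358.0 + 1.26×(186−80.7) = 554.71 kJ/kg
Q = 8990 kJ/min = 149.83 kJ/s = 539400 kJ/h
ṁ = Q/Δh = 539400 / 554.71 = 972.4 kg/h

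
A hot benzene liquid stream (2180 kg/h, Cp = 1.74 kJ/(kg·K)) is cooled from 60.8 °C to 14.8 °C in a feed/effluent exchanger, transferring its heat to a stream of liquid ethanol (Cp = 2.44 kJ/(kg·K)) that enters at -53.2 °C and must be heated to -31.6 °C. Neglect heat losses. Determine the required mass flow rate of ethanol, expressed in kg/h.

Heat released by hot stream: Q = 2180 × 1.74 × (60.8 − 14.8) = 174490 kJ/h
Energy balance on cold side (adiabatic exchanger): Q = ṁ_c·Cp_c·(T_c,out − T_c,in)
ṁ_c = 174490 / [2.44 × (-31.6 − -53.2)] = 3310.7 kg/h

ṁ_c = 3310 kg/h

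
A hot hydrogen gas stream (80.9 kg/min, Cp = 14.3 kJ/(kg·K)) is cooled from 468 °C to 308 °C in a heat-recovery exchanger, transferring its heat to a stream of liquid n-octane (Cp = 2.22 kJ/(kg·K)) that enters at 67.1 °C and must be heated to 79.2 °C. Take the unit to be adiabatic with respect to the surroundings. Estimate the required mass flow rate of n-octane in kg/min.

ṁ_c = 6890 kg/min

Heat released by hot stream: Q = 80.9 × 14.3 × (468 − 308) = 185100 kJ/min
Energy balance on cold side (adiabatic exchanger): Q = ṁ_c·Cp_c·(T_c,out − T_c,in)
ṁ_c = 185100 / [2.22 × (79.2 − 67.1)] = 6890.7 kg/min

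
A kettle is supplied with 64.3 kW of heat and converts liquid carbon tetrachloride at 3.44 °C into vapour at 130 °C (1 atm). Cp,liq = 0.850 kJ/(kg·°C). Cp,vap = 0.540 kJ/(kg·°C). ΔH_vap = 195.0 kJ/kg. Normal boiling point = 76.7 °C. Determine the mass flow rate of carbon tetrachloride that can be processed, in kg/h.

ṁ = 809 kg/h

Δh = 0.850×(76.7−3.44) + 195.0 + 0.540×(130−76.7) = 286.05 kJ/kg
Q = 64.3 kW = 64.3 kJ/s = 231480 kJ/h
ṁ = Q/Δh = 231480 / 286.05 = 809.22 kg/h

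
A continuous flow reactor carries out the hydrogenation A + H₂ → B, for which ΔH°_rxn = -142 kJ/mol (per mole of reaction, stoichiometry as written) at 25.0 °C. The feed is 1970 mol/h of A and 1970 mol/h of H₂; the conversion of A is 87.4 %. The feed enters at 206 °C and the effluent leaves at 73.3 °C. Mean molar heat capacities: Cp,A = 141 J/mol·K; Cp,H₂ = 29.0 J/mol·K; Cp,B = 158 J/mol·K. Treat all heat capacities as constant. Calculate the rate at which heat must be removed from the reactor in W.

Q_out = 80500 W

Extent of reaction ξ = 0.874 × 1970 = 1721.8 mol/h
Reaction term: ξ·ΔH°_rxn = 1721.8 × -142 = -244490 kJ/h
Sensible, feed 206→25 °C: -60617 kJ/h
Outlet flows (mol/h): A 248.22, H₂ 248.22, B 1721.8
Sensible, products 25→73.3 °C: 15178 kJ/h
Q = ΔH = -289930 kJ/h = -80.537 kW
Heat removed = 80537 W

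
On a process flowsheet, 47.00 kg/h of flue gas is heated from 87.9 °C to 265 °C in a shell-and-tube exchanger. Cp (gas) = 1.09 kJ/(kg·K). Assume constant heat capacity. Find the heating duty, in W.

Q = ṁ·Cp·ΔT = 47.00 × 1.09 × (265 − 87.9) = 9072.8 kJ/h
Converting: 9072.8 / 3600 s = 2.5202 kW
Heating duty = 2520.2 W

Q = 2520 W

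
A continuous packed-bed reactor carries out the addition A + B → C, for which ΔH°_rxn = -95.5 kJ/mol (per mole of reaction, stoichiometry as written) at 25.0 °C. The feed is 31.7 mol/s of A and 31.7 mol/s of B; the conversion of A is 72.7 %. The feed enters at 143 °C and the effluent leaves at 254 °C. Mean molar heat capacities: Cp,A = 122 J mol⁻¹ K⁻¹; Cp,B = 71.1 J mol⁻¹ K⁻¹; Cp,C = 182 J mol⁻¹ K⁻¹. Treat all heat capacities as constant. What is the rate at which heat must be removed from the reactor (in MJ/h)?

Q_out = 5690 MJ/h

Extent of reaction ξ = 0.727 × 31.7 = 23.046 mol/s
Reaction term: ξ·ΔH°_rxn = 23.046 × -95.5 = -2200.9 kJ/s
Sensible, feed 143→25 °C: -722.31 kJ/s
Outlet flows (mol/s): A 8.6541, B 8.6541, C 23.046
Sensible, products 25→254 °C: 1343.2 kJ/s
Q = ΔH = -1580 kJ/s = -1580 kW
Heat removed = 5688 MJ/h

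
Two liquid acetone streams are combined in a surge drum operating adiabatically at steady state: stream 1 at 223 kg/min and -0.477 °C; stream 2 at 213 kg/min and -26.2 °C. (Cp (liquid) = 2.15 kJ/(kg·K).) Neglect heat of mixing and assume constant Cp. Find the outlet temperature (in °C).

T_out = -13.0 °C

Energy balance with Q = 0: Σ ṁᵢCp,ᵢ(T_out − Tᵢ) = 0
Σ ṁᵢCp,ᵢTᵢ = 223×2.15×-0.477 + 213×2.15×-26.2 = -12227
Σ ṁᵢCp,ᵢ = 223×2.15 + 213×2.15 = 937.4
T_out = -12227 / 937.4 = -13.044 °C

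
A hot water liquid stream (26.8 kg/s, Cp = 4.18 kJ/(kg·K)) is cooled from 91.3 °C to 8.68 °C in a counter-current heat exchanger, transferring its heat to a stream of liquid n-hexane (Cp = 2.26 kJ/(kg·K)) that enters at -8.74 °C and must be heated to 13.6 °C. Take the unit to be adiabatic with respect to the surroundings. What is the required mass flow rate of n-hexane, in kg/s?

ṁ_c = 183 kg/s

Heat released by hot stream: Q = 26.8 × 4.18 × (91.3 − 8.68) = 9255.4 kJ/s
Energy balance on cold side (adiabatic exchanger): Q = ṁ_c·Cp_c·(T_c,out − T_c,in)
ṁ_c = 9255.4 / [2.26 × (13.6 − -8.74)] = 183.32 kg/s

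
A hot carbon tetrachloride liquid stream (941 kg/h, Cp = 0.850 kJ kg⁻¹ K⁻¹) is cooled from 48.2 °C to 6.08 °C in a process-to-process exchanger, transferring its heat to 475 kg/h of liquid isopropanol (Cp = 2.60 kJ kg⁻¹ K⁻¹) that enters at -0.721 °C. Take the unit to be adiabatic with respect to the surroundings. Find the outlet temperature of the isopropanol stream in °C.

T_c,out = 26.6 °C

Heat released by hot stream: Q = 941 × 0.850 × (48.2 − 6.08) = 33690 kJ/h
Energy balance on cold side (adiabatic exchanger): Q = ṁ_c·Cp_c·(T_c,out − T_c,in)
T_c,out = -0.721 + 33690/(475 × 2.60) = 26.558 °C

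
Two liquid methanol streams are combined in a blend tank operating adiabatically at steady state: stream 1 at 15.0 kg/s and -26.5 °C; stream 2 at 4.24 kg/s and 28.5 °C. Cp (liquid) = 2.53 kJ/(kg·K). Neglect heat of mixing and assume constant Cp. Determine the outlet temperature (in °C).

Energy balance with Q = 0: Σ ṁᵢCp,ᵢ(T_out − Tᵢ) = 0
T_out = Σ ṁᵢCp,ᵢTᵢ / Σ ṁᵢCp,ᵢ
      = -699.95 / 48.677 = -14.379 °C

T_out = -14.4 °C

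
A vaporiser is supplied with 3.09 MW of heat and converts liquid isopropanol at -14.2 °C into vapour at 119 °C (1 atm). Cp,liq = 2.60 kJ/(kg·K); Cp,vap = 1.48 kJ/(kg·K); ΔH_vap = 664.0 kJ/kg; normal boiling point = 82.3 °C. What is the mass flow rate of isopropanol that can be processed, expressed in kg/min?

Δh = 2.60×(82.3−-14.2) + 664.0 + 1.48×(119−82.3) = 969.22 kJ/kg
Q = 3.09 MW = 3090 kJ/s = 185400 kJ/min
ṁ = Q/Δh = 185400 / 969.22 = 191.29 kg/min

ṁ = 191 kg/min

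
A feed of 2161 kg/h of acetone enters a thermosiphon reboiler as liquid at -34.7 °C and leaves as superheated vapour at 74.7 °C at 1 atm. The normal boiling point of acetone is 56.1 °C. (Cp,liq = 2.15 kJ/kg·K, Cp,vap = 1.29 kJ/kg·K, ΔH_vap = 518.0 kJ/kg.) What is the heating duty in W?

liquid -34.7→56.1 °C: 195.22 kJ/kg
vaporisation at 56.1 °C: 518 kJ/kg
vapour 56.1→74.7 °C: 23.994 kJ/kg
Δh = 195.22 + 518 + 23.994 = 737.21 kJ/kg
Q = ṁ·Δh = 2161 kg/h × 737.21 kJ/kg = 1.5931e+06 kJ/h
|Q| = 442.53 kW = 442530 W

Q = 443000 W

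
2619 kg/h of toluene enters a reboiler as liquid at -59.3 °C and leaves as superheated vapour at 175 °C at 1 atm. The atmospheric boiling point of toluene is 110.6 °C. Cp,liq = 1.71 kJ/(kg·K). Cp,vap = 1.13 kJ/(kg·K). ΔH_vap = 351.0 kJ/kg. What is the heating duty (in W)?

liquid -59.3→110.6 °C: 290.53 kJ/kg
vaporisation at 110.6 °C: 351 kJ/kg
vapour 110.6→175 °C: 72.772 kJ/kg
Δh = 290.53 + 351 + 72.772 = 714.3 kJ/kg
Q = ṁ·Δh = 2619 kg/h × 714.3 kJ/kg = 1.8708e+06 kJ/h
|Q| = 519.65 kW = 519650 W

Q = 520000 W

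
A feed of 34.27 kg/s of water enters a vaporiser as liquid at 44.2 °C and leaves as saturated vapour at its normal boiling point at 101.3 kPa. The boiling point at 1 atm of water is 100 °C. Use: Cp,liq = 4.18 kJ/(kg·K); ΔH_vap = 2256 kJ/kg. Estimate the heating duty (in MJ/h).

Q = 307000 MJ/h

liquid 44.2→100 °C: 233.24 kJ/kg
vaporisation at 100 °C: 2256 kJ/kg
Δh = 233.24 + 2256 = 2489.2 kJ/kg
Q = ṁ·Δh = 34.27 kg/s × 2489.2 kJ/kg = 85306 kJ/s
|Q| = 85306 kW = 307100 MJ/h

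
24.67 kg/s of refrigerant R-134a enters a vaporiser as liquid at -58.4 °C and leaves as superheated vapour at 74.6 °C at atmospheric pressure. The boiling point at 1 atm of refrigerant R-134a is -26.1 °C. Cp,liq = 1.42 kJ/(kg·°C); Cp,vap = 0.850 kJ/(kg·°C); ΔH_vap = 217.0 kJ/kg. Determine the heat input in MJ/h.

Q = 30900 MJ/h

liquid -58.4→-26.1 °C: 45.866 kJ/kg
vaporisation at -26.1 °C: 217 kJ/kg
vapour -26.1→74.6 °C: 85.595 kJ/kg
Δh = 45.866 + 217 + 85.595 = 348.46 kJ/kg
Q = ṁ·Δh = 24.67 kg/s × 348.46 kJ/kg = 8596.5 kJ/s
|Q| = 8596.5 kW = 30948 MJ/h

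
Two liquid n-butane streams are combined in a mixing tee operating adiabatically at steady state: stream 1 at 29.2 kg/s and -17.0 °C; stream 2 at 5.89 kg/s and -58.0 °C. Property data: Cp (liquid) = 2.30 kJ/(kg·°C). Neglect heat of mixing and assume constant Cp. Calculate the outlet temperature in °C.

T_out = -23.9 °C

Adiabatic, steady state ⇒ Σ ṁᵢCp,ᵢ(T_out − Tᵢ) = 0
T_out = Σ ṁᵢCp,ᵢTᵢ / Σ ṁᵢCp,ᵢ
      = -1927.4 / 80.707 = -23.882 °C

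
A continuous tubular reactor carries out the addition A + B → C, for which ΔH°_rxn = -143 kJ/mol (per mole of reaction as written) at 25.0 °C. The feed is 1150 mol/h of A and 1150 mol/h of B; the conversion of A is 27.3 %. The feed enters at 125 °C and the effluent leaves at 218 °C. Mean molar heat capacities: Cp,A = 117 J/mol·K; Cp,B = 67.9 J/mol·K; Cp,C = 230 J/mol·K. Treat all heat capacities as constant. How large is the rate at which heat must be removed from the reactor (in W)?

Q_out = 6220 W

Extent of reaction ξ = 0.273 × 1150 = 313.95 mol/h
Reaction term: ξ·ΔH°_rxn = 313.95 × -143 = -44895 kJ/h
Sensible, feed 125→25 °C: -21264 kJ/h
Outlet flows (mol/h): A 836.05, B 836.05, C 313.95
Sensible, products 25→218 °C: 43771 kJ/h
Q = ΔH = -22387 kJ/h = -6.2186 kW
Heat removed = 6218.6 W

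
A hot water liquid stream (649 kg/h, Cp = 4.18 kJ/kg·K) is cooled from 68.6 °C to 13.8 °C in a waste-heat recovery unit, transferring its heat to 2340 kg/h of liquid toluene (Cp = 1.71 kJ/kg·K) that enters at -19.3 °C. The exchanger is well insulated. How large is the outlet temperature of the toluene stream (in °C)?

Heat released by hot stream: Q = 649 × 4.18 × (68.6 − 13.8) = 148660 kJ/h
Energy balance on cold side (adiabatic exchanger): Q = ṁ_c·Cp_c·(T_c,out − T_c,in)
T_c,out = -19.3 + 148660/(2340 × 1.71) = 17.853 °C

T_c,out = 17.9 °C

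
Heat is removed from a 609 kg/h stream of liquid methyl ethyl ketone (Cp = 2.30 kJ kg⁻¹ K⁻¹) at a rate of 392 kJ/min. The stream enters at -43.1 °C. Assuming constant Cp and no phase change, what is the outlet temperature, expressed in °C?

Q = 392 kJ/min = 23520 kJ/h
ΔT = Q/(ṁ·Cp) = 23520/(609×2.30) = 16.792 K
T_out = -43.1 − 16.792 = -59.892 °C

T_out = -59.9 °C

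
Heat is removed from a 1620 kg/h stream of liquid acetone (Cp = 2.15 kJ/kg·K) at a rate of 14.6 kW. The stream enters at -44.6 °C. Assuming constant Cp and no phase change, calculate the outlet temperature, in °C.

T_out = -59.7 °C

Q = 14.6 kW = 52560 kJ/h
ΔT = Q/(ṁ·Cp) = 52560/(1620×2.15) = 15.09 K
T_out = -44.6 − 15.09 = -59.69 °C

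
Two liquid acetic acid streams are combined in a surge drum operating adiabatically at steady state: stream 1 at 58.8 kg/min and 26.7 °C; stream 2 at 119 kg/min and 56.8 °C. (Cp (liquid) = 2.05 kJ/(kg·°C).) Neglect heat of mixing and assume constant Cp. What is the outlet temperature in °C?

Adiabatic, steady state ⇒ Σ ṁᵢCp,ᵢ(T_out − Tᵢ) = 0
T_out = Σ ṁᵢCp,ᵢTᵢ / Σ ṁᵢCp,ᵢ
      = 17075 / 364.49 = 46.846 °C

T_out = 46.8 °C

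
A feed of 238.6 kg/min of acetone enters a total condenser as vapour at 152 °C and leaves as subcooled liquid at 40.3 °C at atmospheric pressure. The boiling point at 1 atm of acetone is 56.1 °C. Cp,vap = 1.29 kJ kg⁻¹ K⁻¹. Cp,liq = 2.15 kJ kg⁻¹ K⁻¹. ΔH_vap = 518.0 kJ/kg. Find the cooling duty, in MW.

vapour 152→56.1 °C: -123.71 kJ/kg
condensation at 56.1 °C: -518 kJ/kg
liquid 56.1→40.3 °C: -33.97 kJ/kg
Δh = -123.71 + -518 + -33.97 = -675.68 kJ/kg
Q = ṁ·Δh = 238.6 kg/min × -675.68 kJ/kg = -161220 kJ/min
|Q| = 2687 kW = 2.687 MW

Q_c = 2.69 MW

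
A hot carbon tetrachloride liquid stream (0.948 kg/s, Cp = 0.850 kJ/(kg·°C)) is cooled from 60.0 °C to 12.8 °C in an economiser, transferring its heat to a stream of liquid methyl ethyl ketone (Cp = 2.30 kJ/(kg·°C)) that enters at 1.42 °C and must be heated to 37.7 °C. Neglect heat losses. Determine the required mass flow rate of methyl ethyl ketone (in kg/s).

ṁ_c = 0.456 kg/s

Heat released by hot stream: Q = 0.948 × 0.850 × (60.0 − 12.8) = 38.034 kJ/s
Energy balance on cold side (adiabatic exchanger): Q = ṁ_c·Cp_c·(T_c,out − T_c,in)
ṁ_c = 38.034 / [2.30 × (37.7 − 1.42)] = 0.4558 kg/s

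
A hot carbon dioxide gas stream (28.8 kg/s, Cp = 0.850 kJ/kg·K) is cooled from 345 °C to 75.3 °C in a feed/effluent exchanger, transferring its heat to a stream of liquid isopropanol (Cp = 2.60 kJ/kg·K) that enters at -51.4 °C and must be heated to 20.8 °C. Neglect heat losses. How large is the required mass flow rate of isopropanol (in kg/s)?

Heat released by hot stream: Q = 28.8 × 0.850 × (345 − 75.3) = 6602.3 kJ/s
Energy balance on cold side (adiabatic exchanger): Q = ṁ_c·Cp_c·(T_c,out − T_c,in)
ṁ_c = 6602.3 / [2.60 × (20.8 − -51.4)] = 35.171 kg/s

ṁ_c = 35.2 kg/s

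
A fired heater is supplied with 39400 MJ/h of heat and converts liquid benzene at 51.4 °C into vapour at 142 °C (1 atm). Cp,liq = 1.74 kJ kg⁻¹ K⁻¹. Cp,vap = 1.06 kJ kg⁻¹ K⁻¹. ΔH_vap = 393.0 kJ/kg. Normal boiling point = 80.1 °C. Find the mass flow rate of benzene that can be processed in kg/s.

Δh = 1.74×(80.1−51.4) + 393.0 + 1.06×(142−80.1) = 508.55 kJ/kg
Q = 39400 MJ/h = 10944 kJ/s = 10944 kJ/s
ṁ = Q/Δh = 10944 / 508.55 = 21.521 kg/s

ṁ = 21.5 kg/s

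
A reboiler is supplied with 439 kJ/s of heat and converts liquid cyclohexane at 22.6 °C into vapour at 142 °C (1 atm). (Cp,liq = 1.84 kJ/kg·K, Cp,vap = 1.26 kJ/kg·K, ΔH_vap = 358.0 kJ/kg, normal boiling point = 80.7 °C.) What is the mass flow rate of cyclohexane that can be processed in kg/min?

ṁ = 48.6 kg/min

Δh = 1.84×(80.7−22.6) + 358.0 + 1.26×(142−80.7) = 542.14 kJ/kg
Q = 439 kJ/s = 439 kJ/s = 26340 kJ/min
ṁ = Q/Δh = 26340 / 542.14 = 48.585 kg/min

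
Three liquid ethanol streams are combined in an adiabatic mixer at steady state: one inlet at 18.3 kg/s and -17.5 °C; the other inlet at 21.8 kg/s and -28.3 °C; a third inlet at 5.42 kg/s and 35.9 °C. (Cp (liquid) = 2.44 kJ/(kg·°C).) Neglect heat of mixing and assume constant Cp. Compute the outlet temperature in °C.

No heat crosses the boundary, so H_out = H_in.
T_out = Σ ṁᵢCp,ᵢTᵢ / Σ ṁᵢCp,ᵢ
      = -1812 / 111.07 = -16.314 °C

T_out = -16.3 °C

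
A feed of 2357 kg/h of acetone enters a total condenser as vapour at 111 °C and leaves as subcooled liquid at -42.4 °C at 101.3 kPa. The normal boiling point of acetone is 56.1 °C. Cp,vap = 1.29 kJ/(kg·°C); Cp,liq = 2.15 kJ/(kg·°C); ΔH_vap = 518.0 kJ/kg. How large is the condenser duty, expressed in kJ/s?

vapour 111→56.1 °C: -70.821 kJ/kg
condensation at 56.1 °C: -518 kJ/kg
liquid 56.1→-42.4 °C: -211.77 kJ/kg
Δh = -70.821 + -518 + -211.77 = -800.6 kJ/kg
Q = ṁ·Δh = 2357 kg/h × -800.6 kJ/kg = -1.887e+06 kJ/h
|Q| = 524.17 kW

Q_c = 524 kJ/s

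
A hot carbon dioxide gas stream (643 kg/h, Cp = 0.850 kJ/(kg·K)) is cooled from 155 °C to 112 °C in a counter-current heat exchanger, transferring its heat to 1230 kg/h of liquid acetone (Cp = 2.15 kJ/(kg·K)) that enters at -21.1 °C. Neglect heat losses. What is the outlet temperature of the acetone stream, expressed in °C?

T_c,out = -12.2 °C

Heat released by hot stream: Q = 643 × 0.850 × (155 − 112) = 23502 kJ/h
Energy balance on cold side (adiabatic exchanger): Q = ṁ_c·Cp_c·(T_c,out − T_c,in)
T_c,out = -21.1 + 23502/(1230 × 2.15) = -12.213 °C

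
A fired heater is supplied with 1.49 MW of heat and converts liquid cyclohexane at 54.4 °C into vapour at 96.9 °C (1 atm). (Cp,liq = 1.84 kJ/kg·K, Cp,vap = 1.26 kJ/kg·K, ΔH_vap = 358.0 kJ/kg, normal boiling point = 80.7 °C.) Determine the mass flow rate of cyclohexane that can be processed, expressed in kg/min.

ṁ = 209 kg/min

Δh = 1.84×(80.7−54.4) + 358.0 + 1.26×(96.9−80.7) = 426.8 kJ/kg
Q = 1.49 MW = 1490 kJ/s = 89400 kJ/min
ṁ = Q/Δh = 89400 / 426.8 = 209.46 kg/min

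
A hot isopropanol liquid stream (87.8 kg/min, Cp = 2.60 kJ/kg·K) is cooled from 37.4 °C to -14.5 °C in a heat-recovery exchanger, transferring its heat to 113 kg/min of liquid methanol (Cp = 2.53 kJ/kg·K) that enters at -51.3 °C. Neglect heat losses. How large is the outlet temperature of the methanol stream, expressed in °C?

T_c,out = -9.86 °C

Heat released by hot stream: Q = 87.8 × 2.60 × (37.4 − -14.5) = 11848 kJ/min
Energy balance on cold side (adiabatic exchanger): Q = ṁ_c·Cp_c·(T_c,out − T_c,in)
T_c,out = -51.3 + 11848/(113 × 2.53) = -9.8584 °C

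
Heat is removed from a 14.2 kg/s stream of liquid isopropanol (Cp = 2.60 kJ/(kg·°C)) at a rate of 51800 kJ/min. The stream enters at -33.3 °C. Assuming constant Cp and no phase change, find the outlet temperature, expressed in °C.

Q = 51800 kJ/min = 863.33 kJ/s
ΔT = Q/(ṁ·Cp) = 863.33/(14.2×2.60) = 23.384 K
T_out = -33.3 − 23.384 = -56.684 °C

T_out = -56.7 °C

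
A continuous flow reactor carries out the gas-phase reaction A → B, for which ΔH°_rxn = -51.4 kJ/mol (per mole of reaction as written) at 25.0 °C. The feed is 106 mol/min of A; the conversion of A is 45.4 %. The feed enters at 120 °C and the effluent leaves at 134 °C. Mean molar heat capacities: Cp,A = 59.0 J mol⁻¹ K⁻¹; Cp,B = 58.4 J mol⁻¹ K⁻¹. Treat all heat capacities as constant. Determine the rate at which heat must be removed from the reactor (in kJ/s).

Q_out = 39.8 kJ/s

Extent of reaction ξ = 0.454 × 106 = 48.124 mol/min
Reaction term: ξ·ΔH°_rxn = 48.124 × -51.4 = -2473.6 kJ/min
Sensible, feed 120→25 °C: -594.13 kJ/min
Outlet flows (mol/min): A 57.876, B 48.124
Sensible, products 25→134 °C: 678.54 kJ/min
Q = ΔH = -2389.2 kJ/min = -39.819 kW
Heat removed = 39.819 kJ/s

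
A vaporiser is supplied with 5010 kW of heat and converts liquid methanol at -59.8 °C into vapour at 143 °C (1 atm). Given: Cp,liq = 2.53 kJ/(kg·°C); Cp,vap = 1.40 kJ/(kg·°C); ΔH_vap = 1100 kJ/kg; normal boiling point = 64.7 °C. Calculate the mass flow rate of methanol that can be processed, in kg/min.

ṁ = 197 kg/min

Δh = 2.53×(64.7−-59.8) + 1100 + 1.40×(143−64.7) = 1524.6 kJ/kg
Q = 5010 kW = 5010 kJ/s = 300600 kJ/min
ṁ = Q/Δh = 300600 / 1524.6 = 197.17 kg/min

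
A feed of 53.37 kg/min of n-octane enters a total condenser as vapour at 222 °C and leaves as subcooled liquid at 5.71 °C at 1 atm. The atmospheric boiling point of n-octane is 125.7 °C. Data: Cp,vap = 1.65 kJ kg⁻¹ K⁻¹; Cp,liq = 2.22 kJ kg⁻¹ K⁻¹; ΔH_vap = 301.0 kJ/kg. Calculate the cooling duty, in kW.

vapour 222→125.7 °C: -158.89 kJ/kg
condensation at 125.7 °C: -301 kJ/kg
liquid 125.7→5.71 °C: -266.38 kJ/kg
Δh = -158.89 + -301 + -266.38 = -726.27 kJ/kg
Q = ṁ·Δh = 53.37 kg/min × -726.27 kJ/kg = -38761 kJ/min
|Q| = 646.02 kW

Q_c = 646 kW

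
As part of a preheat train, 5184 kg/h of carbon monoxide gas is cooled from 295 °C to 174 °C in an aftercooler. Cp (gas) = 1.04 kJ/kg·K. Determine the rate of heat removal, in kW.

Q = ṁ·Cp·ΔT = 5184 × 1.04 × (174 − 295) = -652350 kJ/h
Converting: 652350 / 3600 s = 181.21 kW

Q_c = 181 kW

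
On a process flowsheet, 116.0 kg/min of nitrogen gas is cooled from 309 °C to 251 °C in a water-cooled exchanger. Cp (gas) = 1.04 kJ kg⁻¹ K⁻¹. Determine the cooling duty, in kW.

Q = ṁ·Cp·ΔT = 116.0 × 1.04 × (251 − 309) = -6997.1 kJ/min
Converting: 6997.1 / 60 s = 116.62 kW

Q_c = 117 kW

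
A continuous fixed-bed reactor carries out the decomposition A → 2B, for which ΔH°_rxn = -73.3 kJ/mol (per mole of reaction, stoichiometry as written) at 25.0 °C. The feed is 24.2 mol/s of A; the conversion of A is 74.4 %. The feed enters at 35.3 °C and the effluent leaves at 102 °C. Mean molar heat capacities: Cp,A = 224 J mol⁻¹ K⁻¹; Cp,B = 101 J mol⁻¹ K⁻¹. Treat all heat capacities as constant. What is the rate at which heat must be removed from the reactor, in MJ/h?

Extent of reaction ξ = 0.744 × 24.2 = 18.005 mol/s
Reaction term: ξ·ΔH°_rxn = 18.005 × -73.3 = -1319.8 kJ/s
Sensible, feed 35.3→25 °C: -55.834 kJ/s
Outlet flows (mol/s): A 6.1952, B 36.01
Sensible, products 25→102 °C: 386.9 kJ/s
Q = ΔH = -988.68 kJ/s = -988.68 kW
Heat removed = 3559.3 MJ/h

Q_out = 3560 MJ/h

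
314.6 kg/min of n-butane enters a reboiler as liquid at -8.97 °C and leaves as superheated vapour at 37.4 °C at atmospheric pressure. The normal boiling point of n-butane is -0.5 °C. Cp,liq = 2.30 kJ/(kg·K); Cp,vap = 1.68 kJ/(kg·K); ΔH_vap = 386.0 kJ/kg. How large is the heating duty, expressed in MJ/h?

Q = 8860 MJ/h

liquid -8.97→-0.5 °C: 19.481 kJ/kg
vaporisation at -0.5 °C: 386 kJ/kg
vapour -0.5→37.4 °C: 63.672 kJ/kg
Δh = 19.481 + 386 + 63.672 = 469.15 kJ/kg
Q = ṁ·Δh = 314.6 kg/min × 469.15 kJ/kg = 147600 kJ/min
|Q| = 2459.9 kW = 8855.7 MJ/h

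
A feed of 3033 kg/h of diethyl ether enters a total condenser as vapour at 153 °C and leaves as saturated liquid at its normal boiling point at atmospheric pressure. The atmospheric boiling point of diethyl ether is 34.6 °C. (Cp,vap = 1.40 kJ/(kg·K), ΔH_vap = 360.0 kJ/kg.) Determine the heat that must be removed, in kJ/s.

Q_c = 443 kJ/s

vapour 153→34.6 °C: -165.76 kJ/kg
condensation at 34.6 °C: -360 kJ/kg
Δh = -165.76 + -360 = -525.76 kJ/kg
Q = ṁ·Δh = 3033 kg/h × -525.76 kJ/kg = -1.5946e+06 kJ/h
|Q| = 442.95 kW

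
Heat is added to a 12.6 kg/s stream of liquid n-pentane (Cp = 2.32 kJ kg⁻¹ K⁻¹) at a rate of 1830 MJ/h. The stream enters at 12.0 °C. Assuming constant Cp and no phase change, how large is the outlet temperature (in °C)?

T_out = 29.4 °C

Q = 1830 MJ/h = 508.33 kJ/s
ΔT = Q/(ṁ·Cp) = 508.33/(12.6×2.32) = 17.39 K
T_out = 12.0 + 17.39 = 29.39 °C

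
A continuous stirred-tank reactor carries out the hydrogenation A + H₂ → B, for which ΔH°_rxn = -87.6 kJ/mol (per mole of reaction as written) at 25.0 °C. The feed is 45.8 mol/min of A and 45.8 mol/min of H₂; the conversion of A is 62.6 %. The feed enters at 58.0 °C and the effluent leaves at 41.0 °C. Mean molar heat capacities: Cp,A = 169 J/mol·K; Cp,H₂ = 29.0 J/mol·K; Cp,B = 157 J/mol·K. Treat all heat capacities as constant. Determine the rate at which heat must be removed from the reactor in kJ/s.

Extent of reaction ξ = 0.626 × 45.8 = 28.671 mol/min
Reaction term: ξ·ΔH°_rxn = 28.671 × -87.6 = -2511.6 kJ/min
Sensible, feed 58.0→25 °C: -299.26 kJ/min
Outlet flows (mol/min): A 17.129, H₂ 17.129, B 28.671
Sensible, products 25→41.0 °C: 126.29 kJ/min
Q = ΔH = -2684.5 kJ/min = -44.742 kW
Heat removed = 44.742 kJ/s

Q_out = 44.7 kJ/s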